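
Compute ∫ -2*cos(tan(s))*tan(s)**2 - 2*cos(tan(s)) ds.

-2*sin(tan(s)) + C

Let u = tan(s), so du = (tan(s)**2 + 1) ds.
Rewriting, the integral becomes -2·∫ cos(u) du = -2·sin(u).
Substituting back, u = tan(s).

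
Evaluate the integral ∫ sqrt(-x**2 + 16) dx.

Substitute x = 4·sin(θ), so dx = 4·cos(θ) dθ and the radical becomes sqrt(-x**2 + 16) = 4·cos(θ) by the Pythagorean identity.
Integrate the resulting trig expression in θ, then back-substitute θ = asin(x/4), sin(θ) = x/4, cos(θ) = sqrt(-x**2 + 16)/4 (absorbing any constant into C).

x*sqrt(-x**2 + 16)/2 + 8*asin(x/4) + C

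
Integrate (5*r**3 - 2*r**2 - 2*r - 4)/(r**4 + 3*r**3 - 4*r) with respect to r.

Factor the denominator: r*(r - 1)*(r + 2)**2.
Partial-fraction decomposition: 13/(3*(r + 2)) - 8/(r + 2)**2 - 1/(3*(r - 1)) + 1/r.
Integrate each term; A/(r−a) gives A·log|r−a|; A/(r−a)² gives −A/(r−a).

log(r) - log(r - 1)/3 + 13*log(r + 2)/3 + 8/(r + 2) + C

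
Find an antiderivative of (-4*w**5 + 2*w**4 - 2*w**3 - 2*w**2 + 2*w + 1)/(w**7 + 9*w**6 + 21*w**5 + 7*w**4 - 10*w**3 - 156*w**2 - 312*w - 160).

-115*log(w - 2)/3024 + 109*log(w + 1)/720 - 4697*log(w + 4)/1080 + 13941*log(w + 5)/3248 - 131*log(w**2 + 4)/4640 + 371*atan(w/2)/2320 + 1/(36*w + 36) + C

Factor the denominator: (w - 2)*(w + 1)**2*(w + 4)*(w + 5)*(w**2 + 4).
Partial-fraction decomposition: -(131*w - 742)/(2320*(w**2 + 4)) + 13941/(3248*(w + 5)) - 4697/(1080*(w + 4)) + 109/(720*(w + 1)) - 1/(36*(w + 1)**2) - 115/(3024*(w - 2)).
Integrate each term; A/(w−a) gives A·log|w−a|; the (Bw+D)/(w²+p²) term gives a log and an atan.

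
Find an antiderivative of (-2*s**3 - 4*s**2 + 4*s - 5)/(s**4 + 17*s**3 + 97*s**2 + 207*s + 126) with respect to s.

Factor the denominator: (s + 1)*(s + 3)*(s + 6)*(s + 7).
Partial-fraction decomposition: -457/(24*(s + 7)) + 259/(15*(s + 6)) - 1/(24*(s + 3)) - 11/(60*(s + 1)).
Integrate each term: A/(s−a) contributes A·log|s−a|.

-11*log(s + 1)/60 - log(s + 3)/24 + 259*log(s + 6)/15 - 457*log(s + 7)/24 + C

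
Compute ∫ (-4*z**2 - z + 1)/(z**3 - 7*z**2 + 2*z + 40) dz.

Factor the denominator: (z - 5)*(z - 4)*(z + 2).
Partial-fraction decomposition: -13/(42*(z + 2)) + 67/(6*(z - 4)) - 104/(7*(z - 5)).
Integrate each term: A/(z−a) contributes A·log|z−a|.

-104*log(z - 5)/7 + 67*log(z - 4)/6 - 13*log(z + 2)/42 + C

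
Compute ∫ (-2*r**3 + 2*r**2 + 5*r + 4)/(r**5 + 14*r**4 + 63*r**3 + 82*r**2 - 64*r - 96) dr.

9*log(r - 1)/350 - log(r + 1)/30 - 511*log(r + 4)/150 + 239*log(r + 6)/70 - 24/(5*r + 20) + C

Factor the denominator: (r - 1)*(r + 1)*(r + 4)**2*(r + 6).
Partial-fraction decomposition: 239/(70*(r + 6)) - 511/(150*(r + 4)) + 24/(5*(r + 4)**2) - 1/(30*(r + 1)) + 9/(350*(r - 1)).
Integrate each term; A/(r−a) gives A·log|r−a|; A/(r−a)² gives −A/(r−a).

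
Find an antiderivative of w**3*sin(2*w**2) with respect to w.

Let u = w², du = 2w dw; rewrite as (1/2)∫ u^1·sin(2u) du.
Now integrate by parts 1 time.

-w**2*cos(2*w**2)/4 + sin(2*w**2)/8 + C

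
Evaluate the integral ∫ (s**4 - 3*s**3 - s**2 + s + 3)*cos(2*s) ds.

Use integration by parts with u = s**4 - 3*s**3 - s**2 + s + 3, dv = cos(2*s) ds, so v = sin(2*s)/2.
Apply parts 4 times (tabular method): alternate signs, differentiate u down to 0, integrate dv up.

s**4*sin(2*s)/2 - 3*s**3*sin(2*s)/2 + s**3*cos(2*s) - 2*s**2*sin(2*s) - 9*s**2*cos(2*s)/4 + 11*s*sin(2*s)/4 - 2*s*cos(2*s) + 5*sin(2*s)/2 + 11*cos(2*s)/8 + C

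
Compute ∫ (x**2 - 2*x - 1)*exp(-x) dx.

Use integration by parts with u = x**2 - 2*x - 1, dv = exp(-x) dx, so v = -exp(-x).
Apply parts 2 times (tabular method): alternate signs, differentiate u down to 0, integrate dv up.

(-x**2 + 1)*exp(-x) + C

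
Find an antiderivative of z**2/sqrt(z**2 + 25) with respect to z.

z*sqrt(z**2 + 25)/2 - 25*log(z + sqrt(z**2 + 25))/2 + C

Substitute z = 5·tan(θ), so dz = 5·sec(θ)^2 dθ and the radical becomes sqrt(z**2 + 25) = 5·sec(θ) by the Pythagorean identity.
Integrate the resulting trig expression in θ, then back-substitute tan(θ) = z/5, sec(θ) = sqrt(z**2 + 25)/5 (absorbing any constant into C).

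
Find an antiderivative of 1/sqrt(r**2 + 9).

Substitute r = 3·tan(θ), so dr = 3·sec(θ)^2 dθ and the radical becomes sqrt(r**2 + 9) = 3·sec(θ) by the Pythagorean identity.
Integrate the resulting trig expression in θ, then back-substitute tan(θ) = r/3, sec(θ) = sqrt(r**2 + 9)/3 (absorbing any constant into C).

log(r + sqrt(r**2 + 9)) + C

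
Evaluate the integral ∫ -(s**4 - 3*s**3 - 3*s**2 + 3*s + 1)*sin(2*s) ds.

s**4*cos(2*s)/2 - s**3*sin(2*s) - 3*s**3*cos(2*s)/2 + 9*s**2*sin(2*s)/4 - 3*s**2*cos(2*s) + 3*s*sin(2*s) + 15*s*cos(2*s)/4 - 15*sin(2*s)/8 + 2*cos(2*s) + C

Use integration by parts with u = s**4 - 3*s**3 - 3*s**2 + 3*s + 1, dv = -sin(2*s) ds, so v = cos(2*s)/2.
Apply parts 4 times (tabular method): alternate signs, differentiate u down to 0, integrate dv up.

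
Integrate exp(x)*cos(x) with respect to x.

exp(x)*sin(x)/2 + exp(x)*cos(x)/2 + C

Let I denote the integral. Integrate by parts with u = cos(x), dv = exp(x) dx, so v = exp(x): I = exp(x)*cos(x) + ∫ exp(x)*sin(x) dx.
Apply parts again with u = sin(x), dv = exp(x) dx: ∫ exp(x)*sin(x) dx = exp(x)*sin(x) − I. Substituting back brings back I: I = exp(x)*sin(x) + exp(x)*cos(x) − I.
Solving for I: (1 + 1)·I equals the remaining terms, so I = (1/2)·(exp(x)*sin(x) + exp(x)*cos(x)).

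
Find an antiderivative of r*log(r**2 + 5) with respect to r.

r**2*log(r**2 + 5)/2 - r**2/2 + 5*log(r**2 + 5)/2 + C

Let u = r**2 + 5, so du = (2*r) dr.
The integral becomes (1/2)·∫ log(u) du; integrate by parts with u′=log(u), dv′=du.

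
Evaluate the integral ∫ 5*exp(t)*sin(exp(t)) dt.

Let u = exp(t), so du = (exp(t)) dt.
Rewriting, the integral becomes 5·∫ sin(u) du = 5·-cos(u).
Substituting back, u = exp(t).

-5*cos(exp(t)) + C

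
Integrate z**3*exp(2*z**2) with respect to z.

(2*z**2 - 1)*exp(2*z**2)/8 + C

Let u = z², du = 2z dz; rewrite as (1/2)∫ u^1·exp(2u) du.
Now integrate by parts 1 time.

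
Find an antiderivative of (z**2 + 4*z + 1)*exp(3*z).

Use integration by parts with u = z**2 + 4*z + 1, dv = exp(3*z) dz, so v = exp(3*z)/3.
Apply parts 2 times (tabular method): alternate signs, differentiate u down to 0, integrate dv up.

(9*z**2 + 30*z - 1)*exp(3*z)/27 + C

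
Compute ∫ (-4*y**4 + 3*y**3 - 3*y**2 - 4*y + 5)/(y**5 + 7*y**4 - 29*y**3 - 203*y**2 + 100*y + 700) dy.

Factor the denominator: (y - 5)*(y - 2)*(y + 2)*(y + 5)*(y + 7).
Partial-fraction decomposition: -10747/(1080*(y + 7)) + 195/(28*(y + 5)) - 29/(140*(y + 2)) + 55/(756*(y - 2)) - 443/(504*(y - 5)).
Integrate each term: A/(y−a) contributes A·log|y−a|.

-443*log(y - 5)/504 + 55*log(y - 2)/756 - 29*log(y + 2)/140 + 195*log(y + 5)/28 - 10747*log(y + 7)/1080 + C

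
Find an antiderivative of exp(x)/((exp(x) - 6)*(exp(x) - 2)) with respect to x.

Let u = e^x, du = e^x dx.
The integral becomes ∫ du/((u-2)(u-6)); decompose into partial fractions.

log(exp(x) - 6)/4 - log(exp(x) - 2)/4 + C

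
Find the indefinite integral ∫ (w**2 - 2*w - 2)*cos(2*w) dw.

w**2*sin(2*w)/2 - w*sin(2*w) + w*cos(2*w)/2 - 5*sin(2*w)/4 - cos(2*w)/2 + C

Use integration by parts with u = w**2 - 2*w - 2, dv = cos(2*w) dw, so v = sin(2*w)/2.
Apply parts 2 times (tabular method): alternate signs, differentiate u down to 0, integrate dv up.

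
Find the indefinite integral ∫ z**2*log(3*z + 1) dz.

Use integration by parts with u = log(3*z + 1), dv = z**2 dz.
Then du = 3/(3*z + 1) dz and v = z**3/3.

z**3*log(3*z + 1)/3 - z**3/9 + z**2/18 - z/27 + log(3*z + 1)/81 + C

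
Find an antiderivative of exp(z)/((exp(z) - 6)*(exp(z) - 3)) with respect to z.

log(exp(z) - 6)/3 - log(exp(z) - 3)/3 + C

Let u = e^z, du = e^z dz.
The integral becomes ∫ du/((u-3)(u-6)); decompose into partial fractions.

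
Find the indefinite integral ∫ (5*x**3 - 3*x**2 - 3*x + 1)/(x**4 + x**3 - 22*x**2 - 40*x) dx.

-log(x)/40 + 536*log(x - 5)/315 - 45*log(x + 2)/28 + 355*log(x + 4)/72 + C

Factor the denominator: x*(x - 5)*(x + 2)*(x + 4).
Partial-fraction decomposition: 355/(72*(x + 4)) - 45/(28*(x + 2)) + 536/(315*(x - 5)) - 1/(40*x).
Integrate each term: A/(x−a) contributes A·log|x−a|.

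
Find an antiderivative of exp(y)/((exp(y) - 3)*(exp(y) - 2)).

log(exp(y) - 3) - log(exp(y) - 2) + C

Let u = e^y, du = e^y dy.
The integral becomes ∫ du/((u-2)(u-3)); decompose into partial fractions.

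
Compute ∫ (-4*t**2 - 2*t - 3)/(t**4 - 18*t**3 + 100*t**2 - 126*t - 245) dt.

601*log(t - 7)/128 - 113*log(t - 5)/24 + 5*log(t + 1)/384 + 213/(16*t - 112) + C

Factor the denominator: (t - 7)**2*(t - 5)*(t + 1).
Partial-fraction decomposition: 5/(384*(t + 1)) - 113/(24*(t - 5)) + 601/(128*(t - 7)) - 213/(16*(t - 7)**2).
Integrate each term; A/(t−a) gives A·log|t−a|; A/(t−a)² gives −A/(t−a).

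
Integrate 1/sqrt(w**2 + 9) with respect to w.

Substitute w = 3·tan(θ), so dw = 3·sec(θ)^2 dθ and the radical becomes sqrt(w**2 + 9) = 3·sec(θ) by the Pythagorean identity.
Integrate the resulting trig expression in θ, then back-substitute tan(θ) = w/3, sec(θ) = sqrt(w**2 + 9)/3 (absorbing any constant into C).

log(w + sqrt(w**2 + 9)) + C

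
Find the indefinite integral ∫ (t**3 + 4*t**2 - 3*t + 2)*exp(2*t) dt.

(4*t**3 + 10*t**2 - 22*t + 19)*exp(2*t)/8 + C

Use integration by parts with u = t**3 + 4*t**2 - 3*t + 2, dv = exp(2*t) dt, so v = exp(2*t)/2.
Apply parts 3 times (tabular method): alternate signs, differentiate u down to 0, integrate dv up.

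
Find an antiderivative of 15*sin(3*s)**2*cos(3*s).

Let u = sin(3*s), so du = (3*cos(3*s)) ds.
Rewriting, the integral becomes 5·∫ u^2 du = 5·u^3/3.
Substituting back, u = sin(3*s).

5*sin(3*s)**3/3 + C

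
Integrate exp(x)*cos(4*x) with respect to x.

Let I denote the integral. Integrate by parts with u = cos(4*x), dv = exp(x) dx, so v = exp(x): I = exp(x)*cos(4*x) + 4·∫ exp(x)*sin(4*x) dx.
Apply parts again with u = sin(4*x), dv = exp(x) dx: ∫ exp(x)*sin(4*x) dx = exp(x)*sin(4*x) − 4·I. Substituting back brings back I: I = 4*exp(x)*sin(4*x) + exp(x)*cos(4*x) − 16·I.
Solving for I: (1 + 16)·I equals the remaining terms, so I = (1/17)·(4*exp(x)*sin(4*x) + exp(x)*cos(4*x)).

4*exp(x)*sin(4*x)/17 + exp(x)*cos(4*x)/17 + C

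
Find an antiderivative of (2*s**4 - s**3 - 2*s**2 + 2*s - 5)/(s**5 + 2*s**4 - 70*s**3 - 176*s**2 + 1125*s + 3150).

Factor the denominator: (s - 7)*(s - 5)*(s + 3)*(s + 5)*(s + 6).
Partial-fraction decomposition: 2719/(429*(s + 6)) - 131/(24*(s + 5)) + 1/(3*(s + 3)) - 27/(44*(s - 5)) + 437/(312*(s - 7)).
Integrate each term: A/(s−a) contributes A·log|s−a|.

437*log(s - 7)/312 - 27*log(s - 5)/44 + log(s + 3)/3 - 131*log(s + 5)/24 + 2719*log(s + 6)/429 + C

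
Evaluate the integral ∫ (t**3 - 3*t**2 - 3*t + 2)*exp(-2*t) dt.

Use integration by parts with u = t**3 - 3*t**2 - 3*t + 2, dv = exp(-2*t) dt, so v = -exp(-2*t)/2.
Apply parts 3 times (tabular method): alternate signs, differentiate u down to 0, integrate dv up.

(-4*t**3 + 6*t**2 + 18*t + 1)*exp(-2*t)/8 + C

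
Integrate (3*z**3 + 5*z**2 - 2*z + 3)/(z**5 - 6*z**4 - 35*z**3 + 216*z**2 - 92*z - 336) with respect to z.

Factor the denominator: (z - 7)*(z - 4)*(z - 2)*(z + 1)*(z + 6).
Partial-fraction decomposition: -453/(5200*(z + 6)) - 7/(600*(z + 1)) + 43/(240*(z - 2)) - 89/(100*(z - 4)) + 421/(520*(z - 7)).
Integrate each term: A/(z−a) contributes A·log|z−a|.

421*log(z - 7)/520 - 89*log(z - 4)/100 + 43*log(z - 2)/240 - 7*log(z + 1)/600 - 453*log(z + 6)/5200 + C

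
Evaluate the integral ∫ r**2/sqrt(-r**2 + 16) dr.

Substitute r = 4·sin(θ), so dr = 4·cos(θ) dθ and the radical becomes sqrt(-r**2 + 16) = 4·cos(θ) by the Pythagorean identity.
Integrate the resulting trig expression in θ, then back-substitute θ = asin(r/4), sin(θ) = r/4, cos(θ) = sqrt(-r**2 + 16)/4 (absorbing any constant into C).

-r*sqrt(-r**2 + 16)/2 + 8*asin(r/4) + C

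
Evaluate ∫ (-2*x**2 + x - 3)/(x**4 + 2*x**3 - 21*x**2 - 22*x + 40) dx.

Factor the denominator: (x - 4)*(x - 1)*(x + 2)*(x + 5).
Partial-fraction decomposition: 29/(81*(x + 5)) - 13/(54*(x + 2)) + 2/(27*(x - 1)) - 31/(162*(x - 4)).
Integrate each term: A/(x−a) contributes A·log|x−a|.

-31*log(x - 4)/162 + 2*log(x - 1)/27 - 13*log(x + 2)/54 + 29*log(x + 5)/81 + C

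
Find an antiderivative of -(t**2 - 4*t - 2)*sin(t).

Use integration by parts with u = t**2 - 4*t - 2, dv = -sin(t) dt, so v = cos(t).
Apply parts 2 times (tabular method): alternate signs, differentiate u down to 0, integrate dv up.

t**2*cos(t) - 2*t*sin(t) - 4*t*cos(t) + 4*sin(t) - 4*cos(t) + C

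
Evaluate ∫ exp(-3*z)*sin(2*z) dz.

-3*exp(-3*z)*sin(2*z)/13 - 2*exp(-3*z)*cos(2*z)/13 + C

Let I denote the integral. Integrate by parts with u = sin(2*z), dv = exp(-3*z) dz, so v = -exp(-3*z)/3: I = -exp(-3*z)*sin(2*z)/3 + (2/3)·∫ exp(-3*z)*cos(2*z) dz.
Apply parts again with u = cos(2*z), dv = exp(-3*z) dz: ∫ exp(-3*z)*cos(2*z) dz = -exp(-3*z)*cos(2*z)/3 − (2/3)·I. Substituting back brings back I: I = -exp(-3*z)*sin(2*z)/3 - 2*exp(-3*z)*cos(2*z)/9 − (4/9)·I.
Solving for I: (1 + 4/9)·I equals the remaining terms, so I = (9/13)·(-exp(-3*z)*sin(2*z)/3 - 2*exp(-3*z)*cos(2*z)/9).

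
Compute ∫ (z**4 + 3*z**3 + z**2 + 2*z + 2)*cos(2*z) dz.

z**4*sin(2*z)/2 + 3*z**3*sin(2*z)/2 + z**3*cos(2*z) - z**2*sin(2*z) + 9*z**2*cos(2*z)/4 - 5*z*sin(2*z)/4 - z*cos(2*z) + 3*sin(2*z)/2 - 5*cos(2*z)/8 + C

Use integration by parts with u = z**4 + 3*z**3 + z**2 + 2*z + 2, dv = cos(2*z) dz, so v = sin(2*z)/2.
Apply parts 4 times (tabular method): alternate signs, differentiate u down to 0, integrate dv up.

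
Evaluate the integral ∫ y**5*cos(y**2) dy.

y**4*sin(y**2)/2 + y**2*cos(y**2) - sin(y**2) + C

Let u = y², du = 2y dy; rewrite as (1/2)∫ u^2·cos(1u) du.
Now integrate by parts 2 times.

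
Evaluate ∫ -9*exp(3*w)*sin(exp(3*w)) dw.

Let u = exp(3*w), so du = (3*exp(3*w)) dw.
Rewriting, the integral becomes -3·∫ sin(u) du = -3·-cos(u).
Substituting back, u = exp(3*w).

3*cos(exp(3*w)) + C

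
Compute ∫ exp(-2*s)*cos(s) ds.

exp(-2*s)*sin(s)/5 - 2*exp(-2*s)*cos(s)/5 + C

Let I denote the integral. Integrate by parts with u = cos(s), dv = exp(-2*s) ds, so v = -exp(-2*s)/2: I = -exp(-2*s)*cos(s)/2 − (1/2)·∫ exp(-2*s)*sin(s) ds.
Apply parts again with u = sin(s), dv = exp(-2*s) ds: ∫ exp(-2*s)*sin(s) ds = -exp(-2*s)*sin(s)/2 + (1/2)·I. Substituting back brings back I: I = exp(-2*s)*sin(s)/4 - exp(-2*s)*cos(s)/2 − (1/4)·I.
Solving for I: (1 + 1/4)·I equals the remaining terms, so I = (4/5)·(exp(-2*s)*sin(s)/4 - exp(-2*s)*cos(s)/2).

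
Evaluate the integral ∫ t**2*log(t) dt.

t**3*log(t)/3 - t**3/9 + C

Use integration by parts with u = log(t), dv = t**2 dt.
Then du = 1/t dt and v = t**3/3.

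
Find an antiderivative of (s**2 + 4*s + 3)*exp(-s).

(-s**2 - 6*s - 9)*exp(-s) + C

Use integration by parts with u = s**2 + 4*s + 3, dv = exp(-s) ds, so v = -exp(-s).
Apply parts 2 times (tabular method): alternate signs, differentiate u down to 0, integrate dv up.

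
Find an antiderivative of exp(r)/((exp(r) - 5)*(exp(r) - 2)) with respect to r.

Let u = e^r, du = e^r dr.
The integral becomes ∫ du/((u-5)(u-2)); decompose into partial fractions.

log(exp(r) - 5)/3 - log(exp(r) - 2)/3 + C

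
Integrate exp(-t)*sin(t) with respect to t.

Let I denote the integral. Integrate by parts with u = sin(t), dv = exp(-t) dt, so v = -exp(-t): I = -exp(-t)*sin(t) + ∫ exp(-t)*cos(t) dt.
Apply parts again with u = cos(t), dv = exp(-t) dt: ∫ exp(-t)*cos(t) dt = -exp(-t)*cos(t) − I. Substituting back brings back I: I = -exp(-t)*sin(t) - exp(-t)*cos(t) − I.
Solving for I: (1 + 1)·I equals the remaining terms, so I = (1/2)·(-exp(-t)*sin(t) - exp(-t)*cos(t)).

-exp(-t)*sin(t)/2 - exp(-t)*cos(t)/2 + C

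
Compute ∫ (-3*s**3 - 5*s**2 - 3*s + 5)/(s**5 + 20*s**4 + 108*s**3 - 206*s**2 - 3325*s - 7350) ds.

-17*log(s - 5)/528 - 27*log(s + 5)/4 + 491*log(s + 6)/11 - 1817*log(s + 7)/48 + 135/(4*s + 28) + C

Factor the denominator: (s - 5)*(s + 5)*(s + 6)*(s + 7)**2.
Partial-fraction decomposition: -1817/(48*(s + 7)) - 135/(4*(s + 7)**2) + 491/(11*(s + 6)) - 27/(4*(s + 5)) - 17/(528*(s - 5)).
Integrate each term; A/(s−a) gives A·log|s−a|; A/(s−a)² gives −A/(s−a).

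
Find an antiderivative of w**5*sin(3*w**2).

-w**4*cos(3*w**2)/6 + w**2*sin(3*w**2)/9 + cos(3*w**2)/27 + C

Let u = w², du = 2w dw; rewrite as (1/2)∫ u^2·sin(3u) du.
Now integrate by parts 2 times.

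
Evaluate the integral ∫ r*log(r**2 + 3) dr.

Let u = r**2 + 3, so du = (2*r) dr.
The integral becomes (1/2)·∫ log(u) du; integrate by parts with u′=log(u), dv′=du.

r**2*log(r**2 + 3)/2 - r**2/2 + 3*log(r**2 + 3)/2 + C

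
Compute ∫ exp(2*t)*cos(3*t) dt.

3*exp(2*t)*sin(3*t)/13 + 2*exp(2*t)*cos(3*t)/13 + C

Let I denote the integral. Integrate by parts with u = cos(3*t), dv = exp(2*t) dt, so v = exp(2*t)/2: I = exp(2*t)*cos(3*t)/2 + (3/2)·∫ exp(2*t)*sin(3*t) dt.
Apply parts again with u = sin(3*t), dv = exp(2*t) dt: ∫ exp(2*t)*sin(3*t) dt = exp(2*t)*sin(3*t)/2 − (3/2)·I. Substituting back brings back I: I = 3*exp(2*t)*sin(3*t)/4 + exp(2*t)*cos(3*t)/2 − (9/4)·I.
Solving for I: (1 + 9/4)·I equals the remaining terms, so I = (4/13)·(3*exp(2*t)*sin(3*t)/4 + exp(2*t)*cos(3*t)/2).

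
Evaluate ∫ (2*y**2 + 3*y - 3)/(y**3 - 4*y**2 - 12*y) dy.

log(y)/4 + 29*log(y - 6)/16 - log(y + 2)/16 + C

Factor the denominator: y*(y - 6)*(y + 2).
Partial-fraction decomposition: -1/(16*(y + 2)) + 29/(16*(y - 6)) + 1/(4*y).
Integrate each term: A/(y−a) contributes A·log|y−a|.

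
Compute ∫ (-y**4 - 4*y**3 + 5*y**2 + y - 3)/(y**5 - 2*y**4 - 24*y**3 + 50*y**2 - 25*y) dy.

Factor the denominator: y*(y - 5)*(y - 1)**2*(y + 5).
Partial-fraction decomposition: -1/(225*(y + 5)) + 19/(144*(y - 1)) + 1/(12*(y - 1)**2) - 499/(400*(y - 5)) + 3/(25*y).
Integrate each term; A/(y−a) gives A·log|y−a|; A/(y−a)² gives −A/(y−a).

3*log(y)/25 - 499*log(y - 5)/400 + 19*log(y - 1)/144 - log(y + 5)/225 - 1/(12*y - 12) + C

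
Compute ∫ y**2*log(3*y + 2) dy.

Use integration by parts with u = log(3*y + 2), dv = y**2 dy.
Then du = 3/(3*y + 2) dy and v = y**3/3.

y**3*log(3*y + 2)/3 - y**3/9 + y**2/9 - 4*y/27 + 8*log(3*y + 2)/81 + C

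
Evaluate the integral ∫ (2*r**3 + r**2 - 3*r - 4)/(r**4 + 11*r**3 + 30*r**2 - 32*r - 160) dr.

Factor the denominator: (r - 2)*(r + 4)**2*(r + 5).
Partial-fraction decomposition: 214/(7*(r + 5)) - 515/(18*(r + 4)) + 52/(3*(r + 4)**2) + 5/(126*(r - 2)).
Integrate each term; A/(r−a) gives A·log|r−a|; A/(r−a)² gives −A/(r−a).

5*log(r - 2)/126 - 515*log(r + 4)/18 + 214*log(r + 5)/7 - 52/(3*r + 12) + C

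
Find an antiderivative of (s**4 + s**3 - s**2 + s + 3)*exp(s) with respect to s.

Use integration by parts with u = s**4 + s**3 - s**2 + s + 3, dv = exp(s) ds, so v = exp(s).
Apply parts 4 times (tabular method): alternate signs, differentiate u down to 0, integrate dv up.

(s**4 - 3*s**3 + 8*s**2 - 15*s + 18)*exp(s) + C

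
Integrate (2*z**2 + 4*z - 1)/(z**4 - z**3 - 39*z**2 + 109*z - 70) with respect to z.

23*log(z - 5)/48 - 5*log(z - 2)/9 + 5*log(z - 1)/32 - 23*log(z + 7)/288 + C

Factor the denominator: (z - 5)*(z - 2)*(z - 1)*(z + 7).
Partial-fraction decomposition: -23/(288*(z + 7)) + 5/(32*(z - 1)) - 5/(9*(z - 2)) + 23/(48*(z - 5)).
Integrate each term: A/(z−a) contributes A·log|z−a|.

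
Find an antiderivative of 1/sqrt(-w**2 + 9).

asin(w/3) + C

Substitute w = 3·sin(θ), so dw = 3·cos(θ) dθ and the radical becomes sqrt(-w**2 + 9) = 3·cos(θ) by the Pythagorean identity.
Integrate the resulting trig expression in θ, then back-substitute θ = asin(w/3), sin(θ) = w/3, cos(θ) = sqrt(-w**2 + 9)/3 (absorbing any constant into C).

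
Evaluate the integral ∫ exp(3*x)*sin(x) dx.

Let I denote the integral. Integrate by parts with u = sin(x), dv = exp(3*x) dx, so v = exp(3*x)/3: I = exp(3*x)*sin(x)/3 − (1/3)·∫ exp(3*x)*cos(x) dx.
Apply parts again with u = cos(x), dv = exp(3*x) dx: ∫ exp(3*x)*cos(x) dx = exp(3*x)*cos(x)/3 + (1/3)·I. Substituting back brings back I: I = exp(3*x)*sin(x)/3 - exp(3*x)*cos(x)/9 − (1/9)·I.
Solving for I: (1 + 1/9)·I equals the remaining terms, so I = (9/10)·(exp(3*x)*sin(x)/3 - exp(3*x)*cos(x)/9).

3*exp(3*x)*sin(x)/10 - exp(3*x)*cos(x)/10 + C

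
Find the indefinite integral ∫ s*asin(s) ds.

Use integration by parts with u = arcsin(s), dv = s ds.
Then du = 1/sqrt(-s**2 + 1) ds.

s**2*asin(s)/2 + s*sqrt(-s**2 + 1)/4 - asin(s)/4 + C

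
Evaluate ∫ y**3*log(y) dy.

Use integration by parts with u = log(y), dv = y**3 dy.
Then du = 1/y dy and v = y**4/4.

y**4*log(y)/4 - y**4/16 + C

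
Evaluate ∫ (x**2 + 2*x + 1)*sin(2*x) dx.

-x**2*cos(2*x)/2 + x*sin(2*x)/2 - x*cos(2*x) + sin(2*x)/2 - cos(2*x)/4 + C

Use integration by parts with u = x**2 + 2*x + 1, dv = sin(2*x) dx, so v = -cos(2*x)/2.
Apply parts 2 times (tabular method): alternate signs, differentiate u down to 0, integrate dv up.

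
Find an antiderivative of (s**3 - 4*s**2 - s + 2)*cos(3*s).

s**3*sin(3*s)/3 - 4*s**2*sin(3*s)/3 + s**2*cos(3*s)/3 - 5*s*sin(3*s)/9 - 8*s*cos(3*s)/9 + 26*sin(3*s)/27 - 5*cos(3*s)/27 + C

Use integration by parts with u = s**3 - 4*s**2 - s + 2, dv = cos(3*s) ds, so v = sin(3*s)/3.
Apply parts 3 times (tabular method): alternate signs, differentiate u down to 0, integrate dv up.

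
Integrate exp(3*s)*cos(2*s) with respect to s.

Let I denote the integral. Integrate by parts with u = cos(2*s), dv = exp(3*s) ds, so v = exp(3*s)/3: I = exp(3*s)*cos(2*s)/3 + (2/3)·∫ exp(3*s)*sin(2*s) ds.
Apply parts again with u = sin(2*s), dv = exp(3*s) ds: ∫ exp(3*s)*sin(2*s) ds = exp(3*s)*sin(2*s)/3 − (2/3)·I. Substituting back brings back I: I = 2*exp(3*s)*sin(2*s)/9 + exp(3*s)*cos(2*s)/3 − (4/9)·I.
Solving for I: (1 + 4/9)·I equals the remaining terms, so I = (9/13)·(2*exp(3*s)*sin(2*s)/9 + exp(3*s)*cos(2*s)/3).

2*exp(3*s)*sin(2*s)/13 + 3*exp(3*s)*cos(2*s)/13 + C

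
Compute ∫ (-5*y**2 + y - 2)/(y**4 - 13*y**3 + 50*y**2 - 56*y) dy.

log(y)/28 - 16*log(y - 7)/7 + 13*log(y - 4)/4 - log(y - 2) + C

Factor the denominator: y*(y - 7)*(y - 4)*(y - 2).
Partial-fraction decomposition: -1/(y - 2) + 13/(4*(y - 4)) - 16/(7*(y - 7)) + 1/(28*y).
Integrate each term: A/(y−a) contributes A·log|y−a|.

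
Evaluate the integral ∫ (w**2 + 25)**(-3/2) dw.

Substitute w = 5·tan(θ), so dw = 5·sec(θ)^2 dθ and the radical becomes sqrt(w**2 + 25) = 5·sec(θ) by the Pythagorean identity.
Integrate the resulting trig expression in θ, then back-substitute tan(θ) = w/5, sec(θ) = sqrt(w**2 + 25)/5 (absorbing any constant into C).

w/(25*sqrt(w**2 + 25)) + C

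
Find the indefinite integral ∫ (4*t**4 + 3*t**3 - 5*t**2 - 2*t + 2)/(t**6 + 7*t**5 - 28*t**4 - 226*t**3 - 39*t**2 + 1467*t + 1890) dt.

457*log(t - 5)/1792 - 89*log(t - 3)/900 + 26*log(t + 2)/175 + 1301*log(t + 3)/2304 - 1391*log(t + 7)/1600 + 103/(96*t + 288) + C

Factor the denominator: (t - 5)*(t - 3)*(t + 2)*(t + 3)**2*(t + 7).
Partial-fraction decomposition: -1391/(1600*(t + 7)) + 1301/(2304*(t + 3)) - 103/(96*(t + 3)**2) + 26/(175*(t + 2)) - 89/(900*(t - 3)) + 457/(1792*(t - 5)).
Integrate each term; A/(t−a) gives A·log|t−a|; A/(t−a)² gives −A/(t−a).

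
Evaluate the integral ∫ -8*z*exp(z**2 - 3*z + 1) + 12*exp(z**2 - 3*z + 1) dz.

Let u = z**2 - 3*z + 1, so du = (2*z - 3) dz.
Rewriting, the integral becomes -4·∫ e^u du = -4·e^u.
Substituting back, u = z**2 - 3*z + 1.

-4*exp(z**2 - 3*z + 1) + C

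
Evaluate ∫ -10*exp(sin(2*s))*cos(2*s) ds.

-5*exp(sin(2*s)) + C

Let u = sin(2*s), so du = (2*cos(2*s)) ds.
Rewriting, the integral becomes -5·∫ e^u du = -5·e^u.
Substituting back, u = sin(2*s).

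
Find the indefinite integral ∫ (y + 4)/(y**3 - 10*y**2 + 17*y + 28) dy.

Factor the denominator: (y - 7)*(y - 4)*(y + 1).
Partial-fraction decomposition: 3/(40*(y + 1)) - 8/(15*(y - 4)) + 11/(24*(y - 7)).
Integrate each term: A/(y−a) contributes A·log|y−a|.

11*log(y - 7)/24 - 8*log(y - 4)/15 + 3*log(y + 1)/40 + C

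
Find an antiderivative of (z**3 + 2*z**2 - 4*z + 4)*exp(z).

(z**3 - z**2 - 2*z + 6)*exp(z) + C

Use integration by parts with u = z**3 + 2*z**2 - 4*z + 4, dv = exp(z) dz, so v = exp(z).
Apply parts 3 times (tabular method): alternate signs, differentiate u down to 0, integrate dv up.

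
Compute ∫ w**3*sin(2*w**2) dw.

-w**2*cos(2*w**2)/4 + sin(2*w**2)/8 + C

Let u = w², du = 2w dw; rewrite as (1/2)∫ u^1·sin(2u) du.
Now integrate by parts 1 time.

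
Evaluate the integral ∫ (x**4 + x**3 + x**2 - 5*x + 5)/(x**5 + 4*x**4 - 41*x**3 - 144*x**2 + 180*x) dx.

log(x)/36 + 1523*log(x - 6)/3960 - log(x - 1)/70 - 37*log(x + 5)/22 + 1151*log(x + 6)/504 + C

Factor the denominator: x*(x - 6)*(x - 1)*(x + 5)*(x + 6).
Partial-fraction decomposition: 1151/(504*(x + 6)) - 37/(22*(x + 5)) - 1/(70*(x - 1)) + 1523/(3960*(x - 6)) + 1/(36*x).
Integrate each term: A/(x−a) contributes A·log|x−a|.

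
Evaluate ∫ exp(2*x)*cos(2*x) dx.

exp(2*x)*sin(2*x)/4 + exp(2*x)*cos(2*x)/4 + C

Let I denote the integral. Integrate by parts with u = cos(2*x), dv = exp(2*x) dx, so v = exp(2*x)/2: I = exp(2*x)*cos(2*x)/2 + ∫ exp(2*x)*sin(2*x) dx.
Apply parts again with u = sin(2*x), dv = exp(2*x) dx: ∫ exp(2*x)*sin(2*x) dx = exp(2*x)*sin(2*x)/2 − I. Substituting back brings back I: I = exp(2*x)*sin(2*x)/2 + exp(2*x)*cos(2*x)/2 − I.
Solving for I: (1 + 1)·I equals the remaining terms, so I = (1/2)·(exp(2*x)*sin(2*x)/2 + exp(2*x)*cos(2*x)/2).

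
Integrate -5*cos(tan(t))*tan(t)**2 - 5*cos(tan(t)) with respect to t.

Let u = tan(t), so du = (tan(t)**2 + 1) dt.
Rewriting, the integral becomes -5·∫ cos(u) du = -5·sin(u).
Substituting back, u = tan(t).

-5*sin(tan(t)) + C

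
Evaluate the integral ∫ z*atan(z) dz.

Use integration by parts with u = arctan(z), dv = z dz.
Then du = 1/(z**2 + 1) dz.

z**2*atan(z)/2 - z/2 + atan(z)/2 + C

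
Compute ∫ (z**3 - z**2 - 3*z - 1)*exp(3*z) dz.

Use integration by parts with u = z**3 - z**2 - 3*z - 1, dv = exp(3*z) dz, so v = exp(3*z)/3.
Apply parts 3 times (tabular method): alternate signs, differentiate u down to 0, integrate dv up.

(9*z**3 - 18*z**2 - 15*z - 4)*exp(3*z)/27 + C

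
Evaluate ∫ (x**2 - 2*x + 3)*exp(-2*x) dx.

(-2*x**2 + 2*x - 5)*exp(-2*x)/4 + C

Use integration by parts with u = x**2 - 2*x + 3, dv = exp(-2*x) dx, so v = -exp(-2*x)/2.
Apply parts 2 times (tabular method): alternate signs, differentiate u down to 0, integrate dv up.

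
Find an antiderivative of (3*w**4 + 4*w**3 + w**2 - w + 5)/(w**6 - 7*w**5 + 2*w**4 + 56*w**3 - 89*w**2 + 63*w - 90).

Factor the denominator: (w - 5)*(w - 3)*(w - 2)*(w + 3)*(w**2 + 1).
Partial-fraction decomposition: -(2*w + 49)/(650*(w**2 + 1)) - 19/(300*(w + 3)) + 29/(25*(w - 2)) - 181/(60*(w - 3)) + 25/(13*(w - 5)).
Integrate each term; A/(w−a) gives A·log|w−a|; the (Bw+D)/(w²+p²) term gives a log and an atan.

25*log(w - 5)/13 - 181*log(w - 3)/60 + 29*log(w - 2)/25 - 19*log(w + 3)/300 - log(w**2 + 1)/650 - 49*atan(w)/650 + C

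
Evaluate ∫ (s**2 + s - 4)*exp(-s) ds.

(-s**2 - 3*s + 1)*exp(-s) + C

Use integration by parts with u = s**2 + s - 4, dv = exp(-s) ds, so v = -exp(-s).
Apply parts 2 times (tabular method): alternate signs, differentiate u down to 0, integrate dv up.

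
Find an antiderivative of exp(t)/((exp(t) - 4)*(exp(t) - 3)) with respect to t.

Let u = e^t, du = e^t dt.
The integral becomes ∫ du/((u-4)(u-3)); decompose into partial fractions.

log(exp(t) - 4) - log(exp(t) - 3) + C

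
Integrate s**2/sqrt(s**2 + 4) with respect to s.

Substitute s = 2·tan(θ), so ds = 2·sec(θ)^2 dθ and the radical becomes sqrt(s**2 + 4) = 2·sec(θ) by the Pythagorean identity.
Integrate the resulting trig expression in θ, then back-substitute tan(θ) = s/2, sec(θ) = sqrt(s**2 + 4)/2 (absorbing any constant into C).

s*sqrt(s**2 + 4)/2 - 2*log(s + sqrt(s**2 + 4)) + C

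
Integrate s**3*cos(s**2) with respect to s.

Let u = s², du = 2s ds; rewrite as (1/2)∫ u^1·cos(1u) du.
Now integrate by parts 1 time.

s**2*sin(s**2)/2 + cos(s**2)/2 + C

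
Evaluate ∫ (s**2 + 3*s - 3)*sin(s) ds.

Use integration by parts with u = s**2 + 3*s - 3, dv = sin(s) ds, so v = -cos(s).
Apply parts 2 times (tabular method): alternate signs, differentiate u down to 0, integrate dv up.

-s**2*cos(s) + 2*s*sin(s) - 3*s*cos(s) + 3*sin(s) + 5*cos(s) + C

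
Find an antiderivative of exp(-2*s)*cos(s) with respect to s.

exp(-2*s)*sin(s)/5 - 2*exp(-2*s)*cos(s)/5 + C

Let I denote the integral. Integrate by parts with u = cos(s), dv = exp(-2*s) ds, so v = -exp(-2*s)/2: I = -exp(-2*s)*cos(s)/2 − (1/2)·∫ exp(-2*s)*sin(s) ds.
Apply parts again with u = sin(s), dv = exp(-2*s) ds: ∫ exp(-2*s)*sin(s) ds = -exp(-2*s)*sin(s)/2 + (1/2)·I. Substituting back brings back I: I = exp(-2*s)*sin(s)/4 - exp(-2*s)*cos(s)/2 − (1/4)·I.
Solving for I: (1 + 1/4)·I equals the remaining terms, so I = (4/5)·(exp(-2*s)*sin(s)/4 - exp(-2*s)*cos(s)/2).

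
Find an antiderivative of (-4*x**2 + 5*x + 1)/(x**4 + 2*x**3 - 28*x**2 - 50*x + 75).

-37*log(x - 5)/160 - log(x - 1)/48 - 25*log(x + 3)/32 + 31*log(x + 5)/30 + C

Factor the denominator: (x - 5)*(x - 1)*(x + 3)*(x + 5).
Partial-fraction decomposition: 31/(30*(x + 5)) - 25/(32*(x + 3)) - 1/(48*(x - 1)) - 37/(160*(x - 5)).
Integrate each term: A/(x−a) contributes A·log|x−a|.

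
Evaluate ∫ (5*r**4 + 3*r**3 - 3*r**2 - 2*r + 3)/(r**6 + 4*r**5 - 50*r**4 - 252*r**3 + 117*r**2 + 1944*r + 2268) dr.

1073*log(r - 7)/3900 - 19*log(r - 3)/270 + 17*log(r + 2)/60 + 787*log(r + 3)/900 - 1913*log(r + 6)/1404 + 17/(10*r + 30) + C

Factor the denominator: (r - 7)*(r - 3)*(r + 2)*(r + 3)**2*(r + 6).
Partial-fraction decomposition: -1913/(1404*(r + 6)) + 787/(900*(r + 3)) - 17/(10*(r + 3)**2) + 17/(60*(r + 2)) - 19/(270*(r - 3)) + 1073/(3900*(r - 7)).
Integrate each term; A/(r−a) gives A·log|r−a|; A/(r−a)² gives −A/(r−a).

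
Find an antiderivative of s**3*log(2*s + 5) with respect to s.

s**4*log(2*s + 5)/4 - s**4/16 + 5*s**3/24 - 25*s**2/32 + 125*s/32 - 625*log(2*s + 5)/64 + C

Use integration by parts with u = log(2*s + 5), dv = s**3 ds.
Then du = 2/(2*s + 5) ds and v = s**4/4.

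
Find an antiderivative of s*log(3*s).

Use integration by parts with u = log(3*s), dv = s ds.
Then du = 1/s ds and v = s**2/2.

s**2*(log(s) + log(3))/2 - s**2/4 + C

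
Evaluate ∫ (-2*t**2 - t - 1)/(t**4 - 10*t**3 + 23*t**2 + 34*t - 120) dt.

-4*log(t - 5) + 37*log(t - 4)/6 - 11*log(t - 3)/5 + log(t + 2)/30 + C

Factor the denominator: (t - 5)*(t - 4)*(t - 3)*(t + 2).
Partial-fraction decomposition: 1/(30*(t + 2)) - 11/(5*(t - 3)) + 37/(6*(t - 4)) - 4/(t - 5).
Integrate each term: A/(t−a) contributes A·log|t−a|.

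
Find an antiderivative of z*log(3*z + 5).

z**2*log(3*z + 5)/2 - z**2/4 + 5*z/6 - 25*log(3*z + 5)/18 + C

Use integration by parts with u = log(3*z + 5), dv = z dz.
Then du = 3/(3*z + 5) dz and v = z**2/2.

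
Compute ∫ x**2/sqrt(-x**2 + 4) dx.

-x*sqrt(-x**2 + 4)/2 + 2*asin(x/2) + C

Substitute x = 2·sin(θ), so dx = 2·cos(θ) dθ and the radical becomes sqrt(-x**2 + 4) = 2·cos(θ) by the Pythagorean identity.
Integrate the resulting trig expression in θ, then back-substitute θ = asin(x/2), sin(θ) = x/2, cos(θ) = sqrt(-x**2 + 4)/2 (absorbing any constant into C).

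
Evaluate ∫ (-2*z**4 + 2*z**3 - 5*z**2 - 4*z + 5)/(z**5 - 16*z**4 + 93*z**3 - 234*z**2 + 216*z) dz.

5*log(z)/216 - 2359*log(z - 6)/108 + 475*log(z - 4)/8 - 356*log(z - 3)/9 + 160/(9*z - 27) + C

Factor the denominator: z*(z - 6)*(z - 4)*(z - 3)**2.
Partial-fraction decomposition: -356/(9*(z - 3)) - 160/(9*(z - 3)**2) + 475/(8*(z - 4)) - 2359/(108*(z - 6)) + 5/(216*z).
Integrate each term; A/(z−a) gives A·log|z−a|; A/(z−a)² gives −A/(z−a).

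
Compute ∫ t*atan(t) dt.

Use integration by parts with u = arctan(t), dv = t dt.
Then du = 1/(t**2 + 1) dt.

t**2*atan(t)/2 - t/2 + atan(t)/2 + C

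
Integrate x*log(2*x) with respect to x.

x**2*(log(x) + log(2))/2 - x**2/4 + C

Use integration by parts with u = log(2*x), dv = x dx.
Then du = 1/x dx and v = x**2/2.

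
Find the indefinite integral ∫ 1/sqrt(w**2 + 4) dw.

log(w + sqrt(w**2 + 4)) + C

Substitute w = 2·tan(θ), so dw = 2·sec(θ)^2 dθ and the radical becomes sqrt(w**2 + 4) = 2·sec(θ) by the Pythagorean identity.
Integrate the resulting trig expression in θ, then back-substitute tan(θ) = w/2, sec(θ) = sqrt(w**2 + 4)/2 (absorbing any constant into C).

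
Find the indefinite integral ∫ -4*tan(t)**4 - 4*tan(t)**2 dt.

Let u = tan(t), so du = (tan(t)**2 + 1) dt.
Rewriting, the integral becomes -4·∫ u^2 du = -4·u^3/3.
Substituting back, u = tan(t).

-4*tan(t)**3/3 + C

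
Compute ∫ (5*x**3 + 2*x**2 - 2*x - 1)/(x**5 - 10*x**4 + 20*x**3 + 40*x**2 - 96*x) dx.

log(x)/96 + 1139*log(x - 6)/384 - 343*log(x - 4)/96 + 43*log(x - 2)/64 - 29*log(x + 2)/384 + C

Factor the denominator: x*(x - 6)*(x - 4)*(x - 2)*(x + 2).
Partial-fraction decomposition: -29/(384*(x + 2)) + 43/(64*(x - 2)) - 343/(96*(x - 4)) + 1139/(384*(x - 6)) + 1/(96*x).
Integrate each term: A/(x−a) contributes A·log|x−a|.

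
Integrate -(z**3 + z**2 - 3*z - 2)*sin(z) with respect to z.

z**3*cos(z) - 3*z**2*sin(z) + z**2*cos(z) - 2*z*sin(z) - 9*z*cos(z) + 9*sin(z) - 4*cos(z) + C

Use integration by parts with u = z**3 + z**2 - 3*z - 2, dv = -sin(z) dz, so v = cos(z).
Apply parts 3 times (tabular method): alternate signs, differentiate u down to 0, integrate dv up.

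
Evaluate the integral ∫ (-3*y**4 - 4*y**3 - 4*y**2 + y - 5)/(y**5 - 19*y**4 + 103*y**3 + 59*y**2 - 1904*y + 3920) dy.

Factor the denominator: (y - 7)**2*(y - 5)*(y - 4)*(y + 4).
Partial-fraction decomposition: -65/(968*(y + 4)) + 121/(8*(y - 4)) - 275/(4*(y - 5)) + 24535/(484*(y - 7)) - 2923/(22*(y - 7)**2).
Integrate each term; A/(y−a) gives A·log|y−a|; A/(y−a)² gives −A/(y−a).

24535*log(y - 7)/484 - 275*log(y - 5)/4 + 121*log(y - 4)/8 - 65*log(y + 4)/968 + 2923/(22*y - 154) + C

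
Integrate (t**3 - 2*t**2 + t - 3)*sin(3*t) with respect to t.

Use integration by parts with u = t**3 - 2*t**2 + t - 3, dv = sin(3*t) dt, so v = -cos(3*t)/3.
Apply parts 3 times (tabular method): alternate signs, differentiate u down to 0, integrate dv up.

-t**3*cos(3*t)/3 + t**2*sin(3*t)/3 + 2*t**2*cos(3*t)/3 - 4*t*sin(3*t)/9 - t*cos(3*t)/9 + sin(3*t)/27 + 23*cos(3*t)/27 + C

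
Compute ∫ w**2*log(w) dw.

w**3*log(w)/3 - w**3/9 + C

Use integration by parts with u = log(w), dv = w**2 dw.
Then du = 1/w dw and v = w**3/3.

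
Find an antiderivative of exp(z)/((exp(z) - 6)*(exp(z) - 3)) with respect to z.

Let u = e^z, du = e^z dz.
The integral becomes ∫ du/((u-6)(u-3)); decompose into partial fractions.

log(exp(z) - 6)/3 - log(exp(z) - 3)/3 + C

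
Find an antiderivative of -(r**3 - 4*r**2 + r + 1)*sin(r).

Use integration by parts with u = r**3 - 4*r**2 + r + 1, dv = -sin(r) dr, so v = cos(r).
Apply parts 3 times (tabular method): alternate signs, differentiate u down to 0, integrate dv up.

r**3*cos(r) - 3*r**2*sin(r) - 4*r**2*cos(r) + 8*r*sin(r) - 5*r*cos(r) + 5*sin(r) + 9*cos(r) + C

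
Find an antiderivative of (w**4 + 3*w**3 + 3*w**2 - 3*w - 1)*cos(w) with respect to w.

Use integration by parts with u = w**4 + 3*w**3 + 3*w**2 - 3*w - 1, dv = cos(w) dw, so v = sin(w).
Apply parts 4 times (tabular method): alternate signs, differentiate u down to 0, integrate dv up.

w**4*sin(w) + 3*w**3*sin(w) + 4*w**3*cos(w) - 9*w**2*sin(w) + 9*w**2*cos(w) - 21*w*sin(w) - 18*w*cos(w) + 17*sin(w) - 21*cos(w) + C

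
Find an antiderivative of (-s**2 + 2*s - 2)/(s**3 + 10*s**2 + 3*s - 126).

Factor the denominator: (s - 3)*(s + 6)*(s + 7).
Partial-fraction decomposition: -13/(2*(s + 7)) + 50/(9*(s + 6)) - 1/(18*(s - 3)).
Integrate each term: A/(s−a) contributes A·log|s−a|.

-log(s - 3)/18 + 50*log(s + 6)/9 - 13*log(s + 7)/2 + C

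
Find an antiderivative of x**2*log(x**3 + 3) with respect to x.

Let u = x**3 + 3, so du = (3*x**2) dx.
The integral becomes (1/3)·∫ log(u) du; integrate by parts with u′=log(u), dv′=du.

x**3*log(x**3 + 3)/3 - x**3/3 + log(x**3 + 3) + C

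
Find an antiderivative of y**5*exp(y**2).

Let u = y², du = 2y dy; rewrite as (1/2)∫ u^2·exp(1u) du.
Now integrate by parts 2 times.

(y**4 - 2*y**2 + 2)*exp(y**2)/2 + C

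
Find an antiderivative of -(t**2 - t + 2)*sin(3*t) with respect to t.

t**2*cos(3*t)/3 - 2*t*sin(3*t)/9 - t*cos(3*t)/3 + sin(3*t)/9 + 16*cos(3*t)/27 + C

Use integration by parts with u = t**2 - t + 2, dv = -sin(3*t) dt, so v = cos(3*t)/3.
Apply parts 2 times (tabular method): alternate signs, differentiate u down to 0, integrate dv up.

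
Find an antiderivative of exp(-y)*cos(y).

exp(-y)*sin(y)/2 - exp(-y)*cos(y)/2 + C

Let I denote the integral. Integrate by parts with u = cos(y), dv = exp(-y) dy, so v = -exp(-y): I = -exp(-y)*cos(y) − ∫ exp(-y)*sin(y) dy.
Apply parts again with u = sin(y), dv = exp(-y) dy: ∫ exp(-y)*sin(y) dy = -exp(-y)*sin(y) + I. Substituting back brings back I: I = exp(-y)*sin(y) - exp(-y)*cos(y) − I.
Solving for I: (1 + 1)·I equals the remaining terms, so I = (1/2)·(exp(-y)*sin(y) - exp(-y)*cos(y)).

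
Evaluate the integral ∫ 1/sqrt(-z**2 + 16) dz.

asin(z/4) + C

Substitute z = 4·sin(θ), so dz = 4·cos(θ) dθ and the radical becomes sqrt(-z**2 + 16) = 4·cos(θ) by the Pythagorean identity.
Integrate the resulting trig expression in θ, then back-substitute θ = asin(z/4), sin(θ) = z/4, cos(θ) = sqrt(-z**2 + 16)/4 (absorbing any constant into C).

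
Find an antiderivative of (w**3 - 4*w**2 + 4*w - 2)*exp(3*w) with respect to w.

(9*w**3 - 45*w**2 + 66*w - 40)*exp(3*w)/27 + C

Use integration by parts with u = w**3 - 4*w**2 + 4*w - 2, dv = exp(3*w) dw, so v = exp(3*w)/3.
Apply parts 3 times (tabular method): alternate signs, differentiate u down to 0, integrate dv up.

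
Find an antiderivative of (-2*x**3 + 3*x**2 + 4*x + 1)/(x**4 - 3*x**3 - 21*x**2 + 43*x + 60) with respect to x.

Factor the denominator: (x - 5)*(x - 3)*(x + 1)*(x + 4).
Partial-fraction decomposition: -23/(27*(x + 4)) + 1/(36*(x + 1)) + 1/(4*(x - 3)) - 77/(54*(x - 5)).
Integrate each term: A/(x−a) contributes A·log|x−a|.

-77*log(x - 5)/54 + log(x - 3)/4 + log(x + 1)/36 - 23*log(x + 4)/27 + C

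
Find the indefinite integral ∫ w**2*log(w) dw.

Use integration by parts with u = log(w), dv = w**2 dw.
Then du = 1/w dw and v = w**3/3.

w**3*log(w)/3 - w**3/9 + C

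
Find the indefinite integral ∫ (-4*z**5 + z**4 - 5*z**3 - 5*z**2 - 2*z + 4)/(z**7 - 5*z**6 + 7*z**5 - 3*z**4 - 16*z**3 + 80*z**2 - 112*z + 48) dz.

-1073*log(z - 3)/260 + 43*log(z - 2)/8 - 1543*log(z - 1)/900 + 43*log(z + 2)/360 + 451*log(z**2 + 4)/2600 - 8*atan(z/2)/325 + 11/(30*z - 30) + C

Factor the denominator: (z - 3)*(z - 2)*(z - 1)**2*(z + 2)*(z**2 + 4).
Partial-fraction decomposition: (451*z - 64)/(1300*(z**2 + 4)) + 43/(360*(z + 2)) - 1543/(900*(z - 1)) - 11/(30*(z - 1)**2) + 43/(8*(z - 2)) - 1073/(260*(z - 3)).
Integrate each term; A/(z−a) gives A·log|z−a|; the (Bz+D)/(z²+p²) term gives a log and an atan.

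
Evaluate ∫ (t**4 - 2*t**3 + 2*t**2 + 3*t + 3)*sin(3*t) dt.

Use integration by parts with u = t**4 - 2*t**3 + 2*t**2 + 3*t + 3, dv = sin(3*t) dt, so v = -cos(3*t)/3.
Apply parts 4 times (tabular method): alternate signs, differentiate u down to 0, integrate dv up.

-t**4*cos(3*t)/3 + 4*t**3*sin(3*t)/9 + 2*t**3*cos(3*t)/3 - 2*t**2*sin(3*t)/3 - 2*t**2*cos(3*t)/9 + 4*t*sin(3*t)/27 - 13*t*cos(3*t)/9 + 13*sin(3*t)/27 - 77*cos(3*t)/81 + C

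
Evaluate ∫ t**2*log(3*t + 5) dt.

Use integration by parts with u = log(3*t + 5), dv = t**2 dt.
Then du = 3/(3*t + 5) dt and v = t**3/3.

t**3*log(3*t + 5)/3 - t**3/9 + 5*t**2/18 - 25*t/27 + 125*log(3*t + 5)/81 + C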